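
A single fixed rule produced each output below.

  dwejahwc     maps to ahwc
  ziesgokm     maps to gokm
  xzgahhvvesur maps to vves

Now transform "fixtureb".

Looking at the pairs, the operation is to swap the front and back halves of the string, then keep only the first 4 characters.
On "fixtureb" that produces "ureb".

ureb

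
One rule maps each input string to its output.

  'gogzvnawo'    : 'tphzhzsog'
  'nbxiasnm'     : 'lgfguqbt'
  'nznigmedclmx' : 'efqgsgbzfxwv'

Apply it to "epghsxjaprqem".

jxfxizalqctik

The rule is to shift every letter 7 places backward in the alphabet (wrapping around), then move the last 3 characters to the front (rotate right by 3).
On "epghsxjaprqem" that produces "jxfxizalqctik".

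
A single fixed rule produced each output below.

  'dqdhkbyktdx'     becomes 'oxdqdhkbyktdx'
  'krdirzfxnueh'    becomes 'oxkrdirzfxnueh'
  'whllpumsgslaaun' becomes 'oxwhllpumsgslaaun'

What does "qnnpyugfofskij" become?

In each case the input is transformed by: prepend "ox".
Applying that to "qnnpyugfofskij" gives "oxqnnpyugfofskij".

oxqnnpyugfofskij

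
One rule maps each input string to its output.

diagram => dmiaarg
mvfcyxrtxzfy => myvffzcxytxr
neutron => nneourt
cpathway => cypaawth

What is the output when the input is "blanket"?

btleakn

Rule — take characters alternately from the front and the back (1st, last, 2nd, 2nd-last, ...).
Applying that to "blanket" gives "btleakn".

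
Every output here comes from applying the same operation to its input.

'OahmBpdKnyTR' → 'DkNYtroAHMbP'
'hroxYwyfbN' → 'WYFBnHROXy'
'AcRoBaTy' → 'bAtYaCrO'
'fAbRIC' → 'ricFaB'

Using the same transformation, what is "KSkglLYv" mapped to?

LlyVksKG

The rule is to swap the front and back halves of the string, then flip the case of every letter.
Applying both steps to "KSkglLYv": "lLYvKSkg", then "LlyVksKG".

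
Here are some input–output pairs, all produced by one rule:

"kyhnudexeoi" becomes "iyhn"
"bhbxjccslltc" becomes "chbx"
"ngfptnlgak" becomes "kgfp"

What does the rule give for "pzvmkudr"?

rzvm

The pattern: swap the first and last characters, then keep only the first 4 characters.
On "pzvmkudr": the first step gives "rzvmkudp", and the second then gives "rzvm".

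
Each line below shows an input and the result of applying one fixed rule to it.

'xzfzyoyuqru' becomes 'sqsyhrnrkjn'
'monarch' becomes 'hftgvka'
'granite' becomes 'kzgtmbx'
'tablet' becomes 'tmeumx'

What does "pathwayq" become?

Looking at the pairs, the operation is to swap each adjacent pair of characters (1↔2, 3↔4, ...), then shift every letter 7 places backward in the alphabet (wrapping around).
Applying both steps to "pathwayq": "aphtawqy", then "tiamtpjr".

tiamtpjr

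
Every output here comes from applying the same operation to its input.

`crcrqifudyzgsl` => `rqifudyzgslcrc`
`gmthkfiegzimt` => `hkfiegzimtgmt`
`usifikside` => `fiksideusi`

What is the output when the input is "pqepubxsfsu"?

pubxsfsupqe

Rule — move the first 3 characters to the end (rotate left by 3).
For "pqepubxsfsu" the result is "pubxsfsupqe".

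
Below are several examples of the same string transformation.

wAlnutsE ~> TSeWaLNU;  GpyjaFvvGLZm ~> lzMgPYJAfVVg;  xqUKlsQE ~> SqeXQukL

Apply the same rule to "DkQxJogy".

The pattern: flip the case of every letter, then move the last 3 characters to the front (rotate right by 3).
Applying both steps to "DkQxJogy": "dKqXjOGY", then "OGYdKqXj".

OGYdKqXj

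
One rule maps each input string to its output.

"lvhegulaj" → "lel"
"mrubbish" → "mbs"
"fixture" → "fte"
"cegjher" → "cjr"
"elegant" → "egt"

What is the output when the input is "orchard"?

ohd

In each case the input is transformed by: keep one character in every 3, starting at position 1 (positions 1st, 4th, 7th, ...).
For "orchard" the result is "ohd".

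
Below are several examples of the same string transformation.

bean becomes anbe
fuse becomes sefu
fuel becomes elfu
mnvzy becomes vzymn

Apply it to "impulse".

pulseim

Looking at the pairs, the operation is to move the first 2 characters to the end (rotate left by 2).
On "impulse" that produces "pulseim".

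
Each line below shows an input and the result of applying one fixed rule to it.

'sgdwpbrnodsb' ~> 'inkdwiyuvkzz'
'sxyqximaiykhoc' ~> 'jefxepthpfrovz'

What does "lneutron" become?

uulbayvs

The pattern: swap the first and last characters, then shift every letter 7 places forward in the alphabet (wrapping around).
On "lneutron": the first step gives "nneutrol", and the second then gives "uulbayvs".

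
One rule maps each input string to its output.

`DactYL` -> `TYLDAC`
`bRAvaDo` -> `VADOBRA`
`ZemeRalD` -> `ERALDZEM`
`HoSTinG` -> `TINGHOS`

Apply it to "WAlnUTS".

NUTSWAL

In each case the input is transformed by: move the first 3 characters to the end (rotate left by 3), then convert every letter to uppercase.
For "WAlnUTS", step one produces "nUTSWAl"; step two turns that into "NUTSWAL".
(Check on "DactYL": → "tYLDac" → "TYLDAC" ✓)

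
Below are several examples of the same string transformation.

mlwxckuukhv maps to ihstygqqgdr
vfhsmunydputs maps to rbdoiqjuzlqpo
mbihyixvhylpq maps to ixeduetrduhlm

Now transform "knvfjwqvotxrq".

gjrbfsmrkptnm

What's happening: shift every letter 4 places backward in the alphabet (wrapping around).
For "knvfjwqvotxrq" the result is "gjrbfsmrkptnm".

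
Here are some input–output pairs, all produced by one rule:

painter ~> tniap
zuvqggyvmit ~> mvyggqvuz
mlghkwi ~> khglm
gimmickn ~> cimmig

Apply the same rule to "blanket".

knalb

The rule is to delete the last 2 characters, then reverse the string.
Applying both steps to "blanket": "blank", then "knalb".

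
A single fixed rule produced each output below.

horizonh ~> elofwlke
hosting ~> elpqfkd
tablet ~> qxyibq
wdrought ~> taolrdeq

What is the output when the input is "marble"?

jxoyib

The transformation: shift every letter 3 places backward in the alphabet (wrapping around).
"marble" → "jxoyib".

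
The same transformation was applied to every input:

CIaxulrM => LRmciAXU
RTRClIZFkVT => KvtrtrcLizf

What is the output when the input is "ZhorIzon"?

ZONzHORi

In each case the input is transformed by: move the last 3 characters to the front (rotate right by 3), then flip the case of every letter.
Starting from "ZhorIzon": after the first operation, "zonZhorI"; after the second, "ZONzHORi".
(Check on "CIaxulrM": → "lrMCIaxu" → "LRmciAXU" ✓)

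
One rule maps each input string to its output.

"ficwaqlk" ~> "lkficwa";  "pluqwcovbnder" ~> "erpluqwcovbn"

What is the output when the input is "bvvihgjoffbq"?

What's happening: move the last 2 characters to the front (rotate right by 2), then delete the last character.
On "bvvihgjoffbq": the first step gives "bqbvvihgjoff", and the second then gives "bqbvvihgjof".

bqbvvihgjof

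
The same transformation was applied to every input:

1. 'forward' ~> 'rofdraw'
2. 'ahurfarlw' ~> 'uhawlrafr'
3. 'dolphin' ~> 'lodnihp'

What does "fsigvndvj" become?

isfjvdnvg

The pattern: reverse the string, then move the last 3 characters to the front (rotate right by 3).
On "fsigvndvj": the first step gives "jvdnvgisf", and the second then gives "isfjvdnvg".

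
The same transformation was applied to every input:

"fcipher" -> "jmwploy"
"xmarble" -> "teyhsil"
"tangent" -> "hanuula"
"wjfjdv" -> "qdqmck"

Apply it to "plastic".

swzhpaj

Rule — shift every letter 7 places forward in the alphabet (wrapping around), then swap each adjacent pair of characters (1↔2, 3↔4, ...).
Applying that to "plastic" gives "swzhpaj".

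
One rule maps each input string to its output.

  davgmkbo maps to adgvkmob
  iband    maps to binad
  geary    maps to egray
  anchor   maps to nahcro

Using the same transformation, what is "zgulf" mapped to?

In each case the input is transformed by: swap each adjacent pair of characters (1↔2, 3↔4, ...).
So "zgulf" becomes "gzluf".

gzluf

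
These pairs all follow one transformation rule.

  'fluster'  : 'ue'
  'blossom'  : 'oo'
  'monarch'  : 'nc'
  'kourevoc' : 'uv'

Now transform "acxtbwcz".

The transformation: keep one character in every 3, starting at position 3 (positions 3rd, 6th, 9th, ...).
For "acxtbwcz" the result is "xw".

xw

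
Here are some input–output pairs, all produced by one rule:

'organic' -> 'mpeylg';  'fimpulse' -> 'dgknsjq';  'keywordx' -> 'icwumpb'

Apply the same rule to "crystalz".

apwqryj

The pattern: delete the last character, then shift every letter 2 places backward in the alphabet (wrapping around).
Applying both steps to "crystalz": "crystal", then "apwqryj".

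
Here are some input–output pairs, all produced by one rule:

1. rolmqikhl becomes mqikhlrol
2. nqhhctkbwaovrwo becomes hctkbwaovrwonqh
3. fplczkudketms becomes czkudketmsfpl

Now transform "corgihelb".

gihelbcor

The transformation: move the first 3 characters to the end (rotate left by 3).
Applying that to "corgihelb" gives "gihelbcor".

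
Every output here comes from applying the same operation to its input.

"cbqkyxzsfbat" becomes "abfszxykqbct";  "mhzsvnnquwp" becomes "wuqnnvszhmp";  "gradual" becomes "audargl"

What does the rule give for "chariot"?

oirahct

The pattern: reverse the string, then move the first character to the end.
Starting from "chariot": after the first operation, "toirahc"; after the second, "oirahct".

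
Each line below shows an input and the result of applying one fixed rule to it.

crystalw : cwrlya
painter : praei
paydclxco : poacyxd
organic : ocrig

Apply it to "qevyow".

qweo

The rule is to take characters alternately from the front and the back (1st, last, 2nd, 2nd-last, ...), then delete the last 2 characters.
"qevyow" → "qweovy" → "qweo".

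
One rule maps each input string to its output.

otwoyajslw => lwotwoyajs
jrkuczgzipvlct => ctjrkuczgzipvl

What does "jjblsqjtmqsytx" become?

What's happening: move the last 2 characters to the front (rotate right by 2).
Applying that to "jjblsqjtmqsytx" gives "txjjblsqjtmqsy".

txjjblsqjtmqsy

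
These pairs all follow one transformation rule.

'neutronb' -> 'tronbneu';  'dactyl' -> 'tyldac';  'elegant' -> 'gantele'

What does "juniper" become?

In each case the input is transformed by: move the first 3 characters to the end (rotate left by 3).
On "juniper" that produces "iperjun".

iperjun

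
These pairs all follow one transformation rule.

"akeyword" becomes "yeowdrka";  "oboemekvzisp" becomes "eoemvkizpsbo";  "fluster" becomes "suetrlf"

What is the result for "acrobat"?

Rule — swap each adjacent pair of characters (1↔2, 3↔4, ...), then move the first 2 characters to the end (rotate left by 2).
Starting from "acrobat": after the first operation, "caorabt"; after the second, "orabtca".

orabtca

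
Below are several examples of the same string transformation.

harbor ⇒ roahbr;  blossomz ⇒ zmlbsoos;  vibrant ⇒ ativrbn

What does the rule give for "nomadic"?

dconami

The transformation: swap each adjacent pair of characters (1↔2, 3↔4, ...), then move the last 2 characters to the front (rotate right by 2).
Starting from "nomadic": after the first operation, "onamidc"; after the second, "dconami".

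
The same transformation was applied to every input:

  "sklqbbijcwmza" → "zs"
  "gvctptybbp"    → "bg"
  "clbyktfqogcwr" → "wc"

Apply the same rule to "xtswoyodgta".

Rule — swap the first and last characters, then keep only the last 2 characters.
On "xtswoyodgta": the first step gives "atswoyodgtx", and the second then gives "tx".
(Check on "sklqbbijcwmza": → "aklqbbijcwmzs" → "zs" ✓)

tx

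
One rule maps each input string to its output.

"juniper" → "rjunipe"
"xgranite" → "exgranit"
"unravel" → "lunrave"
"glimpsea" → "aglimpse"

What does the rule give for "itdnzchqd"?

ditdnzchq

The rule is to move the last character to the front.
Applying that to "itdnzchqd" gives "ditdnzchq".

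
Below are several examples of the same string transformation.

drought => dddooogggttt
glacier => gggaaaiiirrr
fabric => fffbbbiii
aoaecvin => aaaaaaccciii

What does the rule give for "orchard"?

ooocccaaaddd

The rule is to keep every other character starting from the first (positions 1st, 3rd, 5th, ...), then repeat every character 3 times.
"orchard" → "ocad" → "ooocccaaaddd".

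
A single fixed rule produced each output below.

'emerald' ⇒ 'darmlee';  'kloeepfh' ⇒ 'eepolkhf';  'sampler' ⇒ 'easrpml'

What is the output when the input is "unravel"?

In each case the input is transformed by: sort the characters into reverse alphabetical order, then move the last 2 characters to the front (rotate right by 2).
On "unravel": the first step gives "vurnlea", and the second then gives "eavurnl".

eavurnl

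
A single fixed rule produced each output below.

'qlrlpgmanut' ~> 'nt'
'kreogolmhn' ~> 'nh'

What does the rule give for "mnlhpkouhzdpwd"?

dw

The transformation: swap each adjacent pair of characters (1↔2, 3↔4, ...), then keep only the last 2 characters.
Starting from "mnlhpkouhzdpwd": after the first operation, "nmhlkpuozhpddw"; after the second, "dw".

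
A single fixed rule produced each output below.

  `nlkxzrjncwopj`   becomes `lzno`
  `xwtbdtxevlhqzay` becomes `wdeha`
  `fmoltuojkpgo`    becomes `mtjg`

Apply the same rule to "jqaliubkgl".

Each output is the input with this applied: keep one character in every 3, starting at position 2 (positions 2nd, 5th, 8th, ...).
On "jqaliubkgl" that produces "qik".

qik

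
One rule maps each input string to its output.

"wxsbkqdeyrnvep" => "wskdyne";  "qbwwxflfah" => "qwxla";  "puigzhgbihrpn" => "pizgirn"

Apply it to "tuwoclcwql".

twccq

Each output is the input with this applied: keep every other character starting from the first (positions 1st, 3rd, 5th, ...).
Doing the same to "tuwoclcwql": "twccq".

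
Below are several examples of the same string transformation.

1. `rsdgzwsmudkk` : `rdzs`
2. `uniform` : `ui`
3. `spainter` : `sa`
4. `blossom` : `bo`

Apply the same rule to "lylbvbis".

ll

Looking at the pairs, the operation is to keep every other character starting from the first (positions 1st, 3rd, 5th, ...), then delete the last 2 characters.
Applying both steps to "lylbvbis": "llvi", then "ll".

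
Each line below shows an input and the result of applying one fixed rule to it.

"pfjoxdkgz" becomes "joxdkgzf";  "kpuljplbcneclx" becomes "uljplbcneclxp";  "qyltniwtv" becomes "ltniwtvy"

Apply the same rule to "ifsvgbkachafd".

Looking at the pairs, the operation is to delete the first character, then move the first character to the end.
Working it through for "ifsvgbkachafd": intermediate "fsvgbkachafd", final "svgbkachafdf".
(Check on "qyltniwtv": → "yltniwtv" → "ltniwtvy" ✓)

svgbkachafdf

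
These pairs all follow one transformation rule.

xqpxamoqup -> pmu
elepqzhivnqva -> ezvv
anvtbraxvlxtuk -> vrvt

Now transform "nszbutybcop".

ztc

The transformation: keep one character in every 3, starting at position 3 (positions 3rd, 6th, 9th, ...).
Applying that to "nszbutybcop" gives "ztc".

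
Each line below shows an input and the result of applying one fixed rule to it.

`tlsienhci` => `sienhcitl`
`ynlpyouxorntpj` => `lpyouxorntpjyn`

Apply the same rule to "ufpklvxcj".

pklvxcjuf

The pattern: move the first 2 characters to the end (rotate left by 2).
For "ufpklvxcj" the result is "pklvxcjuf".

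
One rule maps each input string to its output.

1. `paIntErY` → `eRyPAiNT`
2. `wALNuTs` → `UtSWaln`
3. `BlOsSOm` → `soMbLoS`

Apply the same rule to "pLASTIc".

tiCPlas

Rule — move the last 3 characters to the front (rotate right by 3), then flip the case of every letter.
On "pLASTIc": the first step gives "TIcpLAS", and the second then gives "tiCPlas".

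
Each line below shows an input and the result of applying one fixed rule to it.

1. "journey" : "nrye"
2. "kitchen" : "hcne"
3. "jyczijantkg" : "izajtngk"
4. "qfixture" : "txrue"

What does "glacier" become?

The pattern: delete the first 3 characters, then swap each adjacent pair of characters (1↔2, 3↔4, ...).
"glacier" → "cier" → "icre".

icre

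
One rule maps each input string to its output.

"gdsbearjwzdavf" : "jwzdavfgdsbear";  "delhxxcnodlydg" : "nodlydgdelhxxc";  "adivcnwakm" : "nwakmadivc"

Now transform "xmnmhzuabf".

zuabfxmnmh

Looking at the pairs, the operation is to swap the front and back halves of the string.
"xmnmhzuabf" → "zuabfxmnmh".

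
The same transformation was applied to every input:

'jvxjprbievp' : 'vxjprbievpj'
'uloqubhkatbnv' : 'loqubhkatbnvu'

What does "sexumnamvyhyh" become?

What's happening: move the first character to the end.
Doing the same to "sexumnamvyhyh": "exumnamvyhyhs".

exumnamvyhyhs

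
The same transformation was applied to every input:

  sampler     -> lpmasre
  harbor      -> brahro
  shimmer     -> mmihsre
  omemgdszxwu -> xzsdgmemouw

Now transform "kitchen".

In each case the input is transformed by: move the last 2 characters to the front (rotate right by 2), then reverse the string.
Starting from "kitchen": after the first operation, "enkitch"; after the second, "hctikne".
(Check on "harbor": → "orharb" → "brahro" ✓)

hctikne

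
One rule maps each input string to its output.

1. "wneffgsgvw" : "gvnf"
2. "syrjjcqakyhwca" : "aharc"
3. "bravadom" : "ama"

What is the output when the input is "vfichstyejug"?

tjvc

Rule — swap the front and back halves of the string, then keep one character in every 3, starting at position 1 (positions 1st, 4th, 7th, ...).
On "vfichstyejug": the first step gives "tyejugvfichs", and the second then gives "tjvc".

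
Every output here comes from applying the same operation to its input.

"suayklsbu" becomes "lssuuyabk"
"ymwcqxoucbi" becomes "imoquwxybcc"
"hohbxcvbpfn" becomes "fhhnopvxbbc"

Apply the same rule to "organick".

iknoracg

The transformation: sort the characters into alphabetical order, then move the first 3 characters to the end (rotate left by 3).
For "organick", step one produces "acgiknor"; step two turns that into "iknoracg".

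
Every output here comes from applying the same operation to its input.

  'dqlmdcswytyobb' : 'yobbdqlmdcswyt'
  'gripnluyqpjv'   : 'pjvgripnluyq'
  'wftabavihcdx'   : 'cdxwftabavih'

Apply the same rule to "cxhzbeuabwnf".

What's happening: swap the front and back halves of the string, then move the first 3 characters to the end (rotate left by 3).
Applying that to "cxhzbeuabwnf" gives "wnfcxhzbeuab".

wnfcxhzbeuab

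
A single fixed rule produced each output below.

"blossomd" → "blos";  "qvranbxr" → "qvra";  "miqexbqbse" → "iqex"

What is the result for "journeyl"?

Looking at the pairs, the operation is to swap the front and back halves of the string, then keep only the last 4 characters.
Applying that to "journeyl" gives "jour".

jour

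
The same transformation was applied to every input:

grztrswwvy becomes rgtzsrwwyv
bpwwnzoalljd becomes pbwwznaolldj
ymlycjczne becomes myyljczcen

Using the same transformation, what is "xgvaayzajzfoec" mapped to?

gxavyaazzjofce

Each output is the input with this applied: swap each adjacent pair of characters (1↔2, 3↔4, ...).
So "xgvaayzajzfoec" becomes "gxavyaazzjofce".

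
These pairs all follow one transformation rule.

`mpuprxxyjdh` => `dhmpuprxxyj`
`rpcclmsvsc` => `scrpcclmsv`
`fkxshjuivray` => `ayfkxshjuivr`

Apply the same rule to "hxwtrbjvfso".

sohxwtrbjvf

In each case the input is transformed by: move the last 2 characters to the front (rotate right by 2).
Doing the same to "hxwtrbjvfso": "sohxwtrbjvf".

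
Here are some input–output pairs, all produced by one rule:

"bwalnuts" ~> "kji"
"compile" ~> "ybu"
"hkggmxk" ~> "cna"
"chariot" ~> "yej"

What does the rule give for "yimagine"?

Each output is the input with this applied: shift every letter 10 places backward in the alphabet (wrapping around), then keep only the last 3 characters.
For "yimagine" the result is "ydu".
(Check on "compile": → "secfybu" → "ybu" ✓)

ydu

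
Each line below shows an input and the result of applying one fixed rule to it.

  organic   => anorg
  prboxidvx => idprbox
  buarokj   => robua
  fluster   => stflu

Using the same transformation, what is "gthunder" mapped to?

The rule is to delete the last 2 characters, then move the last 2 characters to the front (rotate right by 2).
"gthunder" → "gthund" → "ndgthu".

ndgthu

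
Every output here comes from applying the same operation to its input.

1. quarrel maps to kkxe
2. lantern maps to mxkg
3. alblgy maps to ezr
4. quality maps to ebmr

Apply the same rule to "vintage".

In each case the input is transformed by: shift every letter 7 places backward in the alphabet (wrapping around), then delete the first 3 characters.
Starting from "vintage": after the first operation, "obgmtzx"; after the second, "mtzx".

mtzx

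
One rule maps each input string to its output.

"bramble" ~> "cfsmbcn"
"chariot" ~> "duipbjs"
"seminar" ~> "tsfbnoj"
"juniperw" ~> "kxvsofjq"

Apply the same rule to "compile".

dfpmnjq

Looking at the pairs, the operation is to take characters alternately from the front and the back (1st, last, 2nd, 2nd-last, ...), then shift every letter 1 place forward in the alphabet (wrapping around).
Applying both steps to "compile": "ceolmip", then "dfpmnjq".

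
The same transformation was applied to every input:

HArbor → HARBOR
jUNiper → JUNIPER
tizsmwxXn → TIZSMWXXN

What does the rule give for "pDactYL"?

PDACTYL

Rule — convert every letter to uppercase.
For "pDactYL" the result is "PDACTYL".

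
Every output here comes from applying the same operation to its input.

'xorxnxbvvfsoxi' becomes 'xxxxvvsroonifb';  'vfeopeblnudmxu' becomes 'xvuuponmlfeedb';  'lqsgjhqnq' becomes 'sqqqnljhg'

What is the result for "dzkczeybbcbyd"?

zzyykeddccbbb

Rule — sort the characters into reverse alphabetical order.
Applying that to "dzkczeybbcbyd" gives "zzyykeddccbbb".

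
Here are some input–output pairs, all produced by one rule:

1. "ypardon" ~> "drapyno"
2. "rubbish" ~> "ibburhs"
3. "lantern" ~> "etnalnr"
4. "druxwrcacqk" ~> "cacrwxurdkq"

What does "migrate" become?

The rule is to reverse the string, then move the first 2 characters to the end (rotate left by 2).
Starting from "migrate": after the first operation, "etargim"; after the second, "argimet".

argimet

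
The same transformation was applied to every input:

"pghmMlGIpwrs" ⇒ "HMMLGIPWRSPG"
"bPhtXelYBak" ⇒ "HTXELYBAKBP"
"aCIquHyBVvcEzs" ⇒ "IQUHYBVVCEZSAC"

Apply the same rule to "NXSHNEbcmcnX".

SHNEBCMCNXNX

Rule — move the first 2 characters to the end (rotate left by 2), then convert every letter to uppercase.
For "NXSHNEbcmcnX" the result is "SHNEBCMCNXNX".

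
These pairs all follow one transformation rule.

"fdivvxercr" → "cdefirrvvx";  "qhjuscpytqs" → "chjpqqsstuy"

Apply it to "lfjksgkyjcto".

What's happening: sort the characters into alphabetical order.
On "lfjksgkyjcto" that produces "cfgjjkklosty".

cfgjjkklosty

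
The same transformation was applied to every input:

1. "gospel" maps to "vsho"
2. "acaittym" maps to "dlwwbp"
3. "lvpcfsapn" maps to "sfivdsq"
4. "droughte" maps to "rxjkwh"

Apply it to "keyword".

The pattern: shift every letter 3 places forward in the alphabet (wrapping around), then delete the first 2 characters.
Applying both steps to "keyword": "nhbzrug", then "bzrug".

bzrug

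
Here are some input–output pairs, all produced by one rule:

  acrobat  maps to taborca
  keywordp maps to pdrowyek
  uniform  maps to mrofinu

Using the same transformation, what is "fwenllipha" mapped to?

ahpillnewf

Rule — reverse the string.
Applying that to "fwenllipha" gives "ahpillnewf".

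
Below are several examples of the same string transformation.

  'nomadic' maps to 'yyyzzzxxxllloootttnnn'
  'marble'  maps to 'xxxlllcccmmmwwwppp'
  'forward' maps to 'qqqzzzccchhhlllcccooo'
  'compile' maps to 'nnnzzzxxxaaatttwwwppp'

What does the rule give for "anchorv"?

lllyyynnnssszzzcccggg

Looking at the pairs, the operation is to repeat every character 3 times, then shift every letter 11 places forward in the alphabet (wrapping around).
"anchorv" → "aaannnccchhhooorrrvvv" → "lllyyynnnssszzzcccggg".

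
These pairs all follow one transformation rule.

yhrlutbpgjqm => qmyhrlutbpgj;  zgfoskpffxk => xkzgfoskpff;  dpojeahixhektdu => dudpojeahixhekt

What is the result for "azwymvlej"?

The rule is to move the last 2 characters to the front (rotate right by 2).
Applying that to "azwymvlej" gives "ejazwymvl".

ejazwymvl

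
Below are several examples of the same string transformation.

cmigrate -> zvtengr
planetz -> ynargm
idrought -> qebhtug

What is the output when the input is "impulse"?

The pattern: delete the first character, then shift every letter 13 places forward in the alphabet (wrapping around) — i.e. ROT13.
Applying both steps to "impulse": "mpulse", then "zchyfr".

zchyfr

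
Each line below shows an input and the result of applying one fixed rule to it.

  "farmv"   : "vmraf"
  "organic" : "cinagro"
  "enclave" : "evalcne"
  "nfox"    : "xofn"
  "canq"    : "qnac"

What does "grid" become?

dirg

Each output is the input with this applied: reverse the string.
Doing the same to "grid": "dirg".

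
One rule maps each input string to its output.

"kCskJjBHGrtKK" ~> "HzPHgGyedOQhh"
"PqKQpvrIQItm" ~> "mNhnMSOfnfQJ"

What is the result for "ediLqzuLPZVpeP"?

BAFiNWRimwsMBm

Rule — shift every letter 3 places backward in the alphabet (wrapping around), then flip the case of every letter.
Starting from "ediLqzuLPZVpeP": after the first operation, "bafInwrIMWSmbM"; after the second, "BAFiNWRimwsMBm".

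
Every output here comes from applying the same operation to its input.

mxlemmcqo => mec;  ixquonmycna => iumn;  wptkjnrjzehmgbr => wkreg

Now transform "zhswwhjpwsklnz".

What's happening: keep one character in every 3, starting at position 1 (positions 1st, 4th, 7th, ...).
"zhswwhjpwsklnz" → "zwjsn".

zwjsn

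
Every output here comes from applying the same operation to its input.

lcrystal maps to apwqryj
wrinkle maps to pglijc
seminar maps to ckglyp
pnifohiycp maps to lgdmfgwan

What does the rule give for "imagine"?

The rule is to delete the first character, then shift every letter 2 places backward in the alphabet (wrapping around).
"imagine" → "magine" → "kyeglc".

kyeglc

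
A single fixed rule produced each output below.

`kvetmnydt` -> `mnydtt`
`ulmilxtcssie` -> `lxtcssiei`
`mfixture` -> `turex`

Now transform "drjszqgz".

zqgzs

Each output is the input with this applied: delete the first 3 characters, then move the first character to the end.
Working it through for "drjszqgz": intermediate "szqgz", final "zqgzs".
(Check on "kvetmnydt": → "tmnydt" → "mnydtt" ✓)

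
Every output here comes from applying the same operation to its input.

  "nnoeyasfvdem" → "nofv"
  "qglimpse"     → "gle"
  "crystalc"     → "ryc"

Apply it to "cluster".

Rule — swap each adjacent pair of characters (1↔2, 3↔4, ...), then keep one character in every 3, starting at position 1 (positions 1st, 4th, 7th, ...).
"cluster" → "lcsuetr" → "lur".

lur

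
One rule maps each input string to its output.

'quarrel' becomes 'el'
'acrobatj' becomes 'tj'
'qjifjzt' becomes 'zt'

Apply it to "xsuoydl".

The rule is to keep only the last 2 characters.
On "xsuoydl" that produces "dl".

dl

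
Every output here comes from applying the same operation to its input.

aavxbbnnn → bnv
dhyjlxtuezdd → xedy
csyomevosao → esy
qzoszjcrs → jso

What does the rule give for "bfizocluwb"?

cwi

The pattern: keep one character in every 3, starting at position 3 (positions 3rd, 6th, 9th, ...), then move the first character to the end.
"bfizocluwb" → "icw" → "cwi".
(Check on "csyomevosao": → "yes" → "esy" ✓)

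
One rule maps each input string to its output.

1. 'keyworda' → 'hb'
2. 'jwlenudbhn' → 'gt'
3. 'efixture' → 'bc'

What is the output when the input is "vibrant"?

The pattern: shift every letter 3 places backward in the alphabet (wrapping around), then keep only the first 2 characters.
Starting from "vibrant": after the first operation, "sfyoxkq"; after the second, "sf".
(Check on "efixture": → "bcfuqrob" → "bc" ✓)

sf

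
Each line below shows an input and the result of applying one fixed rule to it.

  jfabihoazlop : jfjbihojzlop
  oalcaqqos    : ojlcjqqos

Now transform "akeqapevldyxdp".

In each case the input is transformed by: replace every "a" with "j".
On "akeqapevldyxdp" that produces "jkeqjpevldyxdp".

jkeqjpevldyxdp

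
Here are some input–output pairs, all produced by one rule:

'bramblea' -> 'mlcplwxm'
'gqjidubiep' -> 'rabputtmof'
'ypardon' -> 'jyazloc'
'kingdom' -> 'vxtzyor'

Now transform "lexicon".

wypzint

Each output is the input with this applied: shift every letter 11 places forward in the alphabet (wrapping around), then take characters alternately from the front and the back (1st, last, 2nd, 2nd-last, ...).
"lexicon" → "wypzint".
(Check on "bramblea": → "mclxmwpl" → "mlcplwxm" ✓)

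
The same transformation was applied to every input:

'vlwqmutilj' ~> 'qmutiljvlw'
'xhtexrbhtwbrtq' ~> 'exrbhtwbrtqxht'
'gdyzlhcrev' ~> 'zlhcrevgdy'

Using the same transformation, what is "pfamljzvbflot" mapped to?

The transformation: move the first 3 characters to the end (rotate left by 3).
"pfamljzvbflot" → "mljzvbflotpfa".

mljzvbflotpfa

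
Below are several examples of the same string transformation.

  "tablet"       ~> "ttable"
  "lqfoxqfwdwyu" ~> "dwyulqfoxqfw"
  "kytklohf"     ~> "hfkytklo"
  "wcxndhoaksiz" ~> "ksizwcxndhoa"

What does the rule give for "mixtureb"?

ebmixtur

The rule is to move the first 2 characters to the end (rotate left by 2), then swap the front and back halves of the string.
For "mixtureb", step one produces "xturebmi"; step two turns that into "ebmixtur".
(Check on "tablet": → "bletta" → "ttable" ✓)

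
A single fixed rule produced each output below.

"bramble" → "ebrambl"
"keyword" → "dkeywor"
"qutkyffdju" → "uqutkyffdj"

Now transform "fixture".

efixtur

The rule is to move the last character to the front.
On "fixture" that produces "efixtur".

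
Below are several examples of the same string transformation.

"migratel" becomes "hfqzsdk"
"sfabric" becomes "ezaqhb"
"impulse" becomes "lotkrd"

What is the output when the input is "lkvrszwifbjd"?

juqryvheaic

Rule — shift every letter 1 place backward in the alphabet (wrapping around), then delete the first character.
Starting from "lkvrszwifbjd": after the first operation, "kjuqryvheaic"; after the second, "juqryvheaic".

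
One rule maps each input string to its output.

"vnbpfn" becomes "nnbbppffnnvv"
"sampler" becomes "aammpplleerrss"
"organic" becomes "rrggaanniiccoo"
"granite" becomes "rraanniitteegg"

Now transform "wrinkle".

Looking at the pairs, the operation is to move the first character to the end, then double every character.
Working it through for "wrinkle": intermediate "rinklew", final "rriinnkklleeww".
(Check on "organic": → "rganico" → "rrggaanniiccoo" ✓)

rriinnkklleeww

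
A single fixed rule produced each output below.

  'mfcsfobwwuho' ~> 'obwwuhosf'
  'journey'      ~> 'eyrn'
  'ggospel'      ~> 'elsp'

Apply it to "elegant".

The transformation: delete the first 3 characters, then move the first 2 characters to the end (rotate left by 2).
Doing the same to "elegant": "ntga".

ntga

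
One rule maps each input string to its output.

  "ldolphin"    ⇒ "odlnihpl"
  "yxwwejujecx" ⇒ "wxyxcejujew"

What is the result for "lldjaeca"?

What's happening: move the first 3 characters to the end (rotate left by 3), then reverse the string.
Starting from "lldjaeca": after the first operation, "jaecalld"; after the second, "dllaceaj".
(Check on "ldolphin": → "lphinldo" → "odlnihpl" ✓)

dllaceaj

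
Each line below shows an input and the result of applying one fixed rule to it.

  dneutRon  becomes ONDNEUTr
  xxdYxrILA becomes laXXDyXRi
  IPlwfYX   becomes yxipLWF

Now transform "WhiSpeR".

What's happening: flip the case of every letter, then move the last 2 characters to the front (rotate right by 2).
On "WhiSpeR" that produces "ErwHIsP".

ErwHIsP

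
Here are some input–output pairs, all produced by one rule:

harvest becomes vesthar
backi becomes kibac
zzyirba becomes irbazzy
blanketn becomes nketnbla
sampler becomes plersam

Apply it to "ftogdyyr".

The pattern: move the first 3 characters to the end (rotate left by 3).
"ftogdyyr" → "gdyyrfto".

gdyyrfto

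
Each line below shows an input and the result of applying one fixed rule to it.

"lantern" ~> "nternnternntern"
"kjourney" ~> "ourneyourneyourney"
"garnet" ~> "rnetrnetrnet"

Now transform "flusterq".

The pattern: delete the first 2 characters, then write the whole string 3 times in a row.
For "flusterq" the result is "usterqusterqusterq".

usterqusterqusterq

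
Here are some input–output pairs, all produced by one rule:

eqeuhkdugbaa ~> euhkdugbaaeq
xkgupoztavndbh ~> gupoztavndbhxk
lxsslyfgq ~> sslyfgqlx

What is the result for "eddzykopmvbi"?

The pattern: move the first 2 characters to the end (rotate left by 2).
Doing the same to "eddzykopmvbi": "dzykopmvbied".

dzykopmvbied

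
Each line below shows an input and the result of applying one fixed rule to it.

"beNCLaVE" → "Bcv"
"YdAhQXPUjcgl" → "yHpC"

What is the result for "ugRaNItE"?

UAT

Looking at the pairs, the operation is to flip the case of every letter, then keep one character in every 3, starting at position 1 (positions 1st, 4th, 7th, ...).
"ugRaNItE" → "UGrAniTe" → "UAT".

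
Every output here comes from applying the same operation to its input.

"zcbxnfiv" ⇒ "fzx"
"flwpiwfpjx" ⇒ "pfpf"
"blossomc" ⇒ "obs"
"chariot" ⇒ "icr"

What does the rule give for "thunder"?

dtn

The transformation: move the last 3 characters to the front (rotate right by 3), then keep one character in every 3, starting at position 1 (positions 1st, 4th, 7th, ...).
Applying both steps to "thunder": "derthun", then "dtn".
(Check on "flwpiwfpjx": → "pjxflwpiwf" → "pfpf" ✓)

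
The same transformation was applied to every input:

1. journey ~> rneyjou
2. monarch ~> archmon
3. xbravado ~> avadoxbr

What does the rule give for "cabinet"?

inetcab

The pattern: move the first 3 characters to the end (rotate left by 3).
So "cabinet" becomes "inetcab".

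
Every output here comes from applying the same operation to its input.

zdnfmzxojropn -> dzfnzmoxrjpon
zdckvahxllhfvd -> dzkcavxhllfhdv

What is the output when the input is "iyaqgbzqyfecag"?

Each output is the input with this applied: swap each adjacent pair of characters (1↔2, 3↔4, ...).
Applying that to "iyaqgbzqyfecag" gives "yiqabgqzfycega".

yiqabgqzfycega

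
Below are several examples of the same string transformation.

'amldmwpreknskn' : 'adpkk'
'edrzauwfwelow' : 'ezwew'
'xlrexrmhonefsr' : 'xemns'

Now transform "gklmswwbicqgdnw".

The pattern: keep one character in every 3, starting at position 1 (positions 1st, 4th, 7th, ...).
On "gklmswwbicqgdnw" that produces "gmwcd".

gmwcd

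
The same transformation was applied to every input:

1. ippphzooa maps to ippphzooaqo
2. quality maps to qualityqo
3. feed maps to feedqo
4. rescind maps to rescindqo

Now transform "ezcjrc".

Looking at the pairs, the operation is to append "qo".
On "ezcjrc" that produces "ezcjrcqo".

ezcjrcqo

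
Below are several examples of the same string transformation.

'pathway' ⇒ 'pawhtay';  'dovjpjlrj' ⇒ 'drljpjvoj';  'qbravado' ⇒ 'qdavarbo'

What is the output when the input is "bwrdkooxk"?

Each output is the input with this applied: swap the first and last characters, then reverse the string.
For "bwrdkooxk", step one produces "kwrdkooxb"; step two turns that into "bxookdrwk".

bxookdrwk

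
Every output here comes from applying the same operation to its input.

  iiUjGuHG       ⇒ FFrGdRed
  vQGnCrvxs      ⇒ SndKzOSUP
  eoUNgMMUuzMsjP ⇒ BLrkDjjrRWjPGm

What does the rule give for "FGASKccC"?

cdxphZZz

What's happening: shift every letter 3 places backward in the alphabet (wrapping around), then flip the case of every letter.
"FGASKccC" → "CDXPHzzZ" → "cdxphZZz".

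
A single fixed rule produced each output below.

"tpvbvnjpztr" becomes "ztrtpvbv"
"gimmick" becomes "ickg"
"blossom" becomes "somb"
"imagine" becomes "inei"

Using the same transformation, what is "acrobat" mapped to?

Looking at the pairs, the operation is to move the last 3 characters to the front (rotate right by 3), then delete the last 3 characters.
Doing the same to "acrobat": "bata".

bata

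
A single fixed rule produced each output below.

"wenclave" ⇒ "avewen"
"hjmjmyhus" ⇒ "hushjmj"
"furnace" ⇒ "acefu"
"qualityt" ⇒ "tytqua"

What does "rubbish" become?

Rule — move the last 3 characters to the front (rotate right by 3), then delete the last 2 characters.
Starting from "rubbish": after the first operation, "ishrubb"; after the second, "ishru".

ishru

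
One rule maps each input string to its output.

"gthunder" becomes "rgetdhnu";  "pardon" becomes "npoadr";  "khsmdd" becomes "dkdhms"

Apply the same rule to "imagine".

einmiag

Rule — reverse the string, then take characters alternately from the front and the back (1st, last, 2nd, 2nd-last, ...).
"imagine" → "enigami" → "einmiag".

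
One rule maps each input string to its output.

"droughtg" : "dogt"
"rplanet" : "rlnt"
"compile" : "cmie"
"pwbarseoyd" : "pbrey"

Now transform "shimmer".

simr

What's happening: keep every other character starting from the first (positions 1st, 3rd, 5th, ...).
Applying that to "shimmer" gives "simr".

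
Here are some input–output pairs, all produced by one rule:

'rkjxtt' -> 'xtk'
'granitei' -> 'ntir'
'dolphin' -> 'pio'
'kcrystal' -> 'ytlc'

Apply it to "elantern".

Each output is the input with this applied: keep every other character starting from the second (positions 2nd, 4th, 6th, ...), then move the first character to the end.
Working it through for "elantern": intermediate "lnen", final "nenl".

nenl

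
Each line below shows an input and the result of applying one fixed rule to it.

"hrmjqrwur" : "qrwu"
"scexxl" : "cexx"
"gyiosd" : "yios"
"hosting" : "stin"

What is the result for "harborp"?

Rule — move the last character to the front, then keep only the last 4 characters.
On "harborp": the first step gives "pharbor", and the second then gives "rbor".

rbor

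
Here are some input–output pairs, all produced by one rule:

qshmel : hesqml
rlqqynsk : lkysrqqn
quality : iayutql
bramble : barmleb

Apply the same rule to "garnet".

In each case the input is transformed by: sort the characters into reverse alphabetical order, then move the last 2 characters to the front (rotate right by 2).
So "garnet" becomes "eatrng".

eatrng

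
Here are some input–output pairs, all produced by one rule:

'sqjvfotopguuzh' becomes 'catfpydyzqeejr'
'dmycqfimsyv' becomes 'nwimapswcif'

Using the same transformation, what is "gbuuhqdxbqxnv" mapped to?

The pattern: shift every letter 10 places forward in the alphabet (wrapping around).
So "gbuuhqdxbqxnv" becomes "qleeranhlahxf".

qleeranhlahxf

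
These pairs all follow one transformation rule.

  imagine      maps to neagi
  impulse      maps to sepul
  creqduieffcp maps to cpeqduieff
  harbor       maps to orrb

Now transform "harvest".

Looking at the pairs, the operation is to delete the first 2 characters, then move the last 2 characters to the front (rotate right by 2).
Starting from "harvest": after the first operation, "rvest"; after the second, "strve".

strve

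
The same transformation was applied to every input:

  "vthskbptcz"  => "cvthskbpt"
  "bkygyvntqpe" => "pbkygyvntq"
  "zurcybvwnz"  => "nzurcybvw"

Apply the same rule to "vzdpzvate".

Rule — delete the last character, then move the last character to the front.
For "vzdpzvate", step one produces "vzdpzvat"; step two turns that into "tvzdpzva".

tvzdpzva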